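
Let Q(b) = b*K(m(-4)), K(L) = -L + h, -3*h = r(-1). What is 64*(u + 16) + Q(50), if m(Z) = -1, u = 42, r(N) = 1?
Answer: 11236/3 ≈ 3745.3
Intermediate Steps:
h = -⅓ (h = -⅓*1 = -⅓ ≈ -0.33333)
K(L) = -⅓ - L (K(L) = -L - ⅓ = -⅓ - L)
Q(b) = 2*b/3 (Q(b) = b*(-⅓ - 1*(-1)) = b*(-⅓ + 1) = b*(⅔) = 2*b/3)
64*(u + 16) + Q(50) = 64*(42 + 16) + (⅔)*50 = 64*58 + 100/3 = 3712 + 100/3 = 11236/3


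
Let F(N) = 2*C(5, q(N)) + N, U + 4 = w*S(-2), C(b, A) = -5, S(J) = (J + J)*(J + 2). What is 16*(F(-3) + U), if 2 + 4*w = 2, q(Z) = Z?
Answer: -272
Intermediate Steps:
S(J) = 2*J*(2 + J) (S(J) = (2*J)*(2 + J) = 2*J*(2 + J))
w = 0 (w = -½ + (¼)*2 = -½ + ½ = 0)
U = -4 (U = -4 + 0*(2*(-2)*(2 - 2)) = -4 + 0*(2*(-2)*0) = -4 + 0*0 = -4 + 0 = -4)
F(N) = -10 + N (F(N) = 2*(-5) + N = -10 + N)
16*(F(-3) + U) = 16*((-10 - 3) - 4) = 16*(-13 - 4) = 16*(-17) = -272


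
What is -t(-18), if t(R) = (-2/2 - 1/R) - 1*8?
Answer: 161/18 ≈ 8.9444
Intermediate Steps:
t(R) = -9 - 1/R (t(R) = (-2*½ - 1/R) - 8 = (-1 - 1/R) - 8 = -9 - 1/R)
-t(-18) = -(-9 - 1/(-18)) = -(-9 - 1*(-1/18)) = -(-9 + 1/18) = -1*(-161/18) = 161/18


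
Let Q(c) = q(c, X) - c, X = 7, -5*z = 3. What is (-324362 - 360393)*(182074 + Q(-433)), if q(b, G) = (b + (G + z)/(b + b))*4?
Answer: -53599582594261/433 ≈ -1.2379e+11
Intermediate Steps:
z = -⅗ (z = -⅕*3 = -⅗ ≈ -0.60000)
q(b, G) = 4*b + 2*(-⅗ + G)/b (q(b, G) = (b + (G - ⅗)/(b + b))*4 = (b + (-⅗ + G)/((2*b)))*4 = (b + (-⅗ + G)*(1/(2*b)))*4 = (b + (-⅗ + G)/(2*b))*4 = 4*b + 2*(-⅗ + G)/b)
Q(c) = -c + 2*(32 + 10*c²)/(5*c) (Q(c) = 2*(-3 + 5*7 + 10*c²)/(5*c) - c = 2*(-3 + 35 + 10*c²)/(5*c) - c = 2*(32 + 10*c²)/(5*c) - c = -c + 2*(32 + 10*c²)/(5*c))
(-324362 - 360393)*(182074 + Q(-433)) = (-324362 - 360393)*(182074 + (3*(-433) + (64/5)/(-433))) = -684755*(182074 + (-1299 + (64/5)*(-1/433))) = -684755*(182074 + (-1299 - 64/2165)) = -684755*(182074 - 2812399/2165) = -684755*391377811/2165 = -53599582594261/433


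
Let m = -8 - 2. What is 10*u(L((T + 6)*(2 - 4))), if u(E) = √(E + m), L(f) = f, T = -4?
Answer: 10*I*√14 ≈ 37.417*I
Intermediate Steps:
m = -10
u(E) = √(-10 + E) (u(E) = √(E - 10) = √(-10 + E))
10*u(L((T + 6)*(2 - 4))) = 10*√(-10 + (-4 + 6)*(2 - 4)) = 10*√(-10 + 2*(-2)) = 10*√(-10 - 4) = 10*√(-14) = 10*(I*√14) = 10*I*√14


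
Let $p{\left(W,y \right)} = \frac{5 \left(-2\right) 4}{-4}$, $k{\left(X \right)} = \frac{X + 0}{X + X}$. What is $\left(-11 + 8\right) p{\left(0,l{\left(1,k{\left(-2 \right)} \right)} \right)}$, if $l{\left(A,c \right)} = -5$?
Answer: $-30$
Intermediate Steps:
$k{\left(X \right)} = \frac{1}{2}$ ($k{\left(X \right)} = \frac{X}{2 X} = X \frac{1}{2 X} = \frac{1}{2}$)
$p{\left(W,y \right)} = 10$ ($p{\left(W,y \right)} = \left(-10\right) 4 \left(- \frac{1}{4}\right) = \left(-40\right) \left(- \frac{1}{4}\right) = 10$)
$\left(-11 + 8\right) p{\left(0,l{\left(1,k{\left(-2 \right)} \right)} \right)} = \left(-11 + 8\right) 10 = \left(-3\right) 10 = -30$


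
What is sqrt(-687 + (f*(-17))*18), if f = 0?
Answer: I*sqrt(687) ≈ 26.211*I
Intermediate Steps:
sqrt(-687 + (f*(-17))*18) = sqrt(-687 + (0*(-17))*18) = sqrt(-687 + 0*18) = sqrt(-687 + 0) = sqrt(-687) = I*sqrt(687)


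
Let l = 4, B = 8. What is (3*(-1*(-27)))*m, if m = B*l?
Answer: 2592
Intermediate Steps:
m = 32 (m = 8*4 = 32)
(3*(-1*(-27)))*m = (3*(-1*(-27)))*32 = (3*27)*32 = 81*32 = 2592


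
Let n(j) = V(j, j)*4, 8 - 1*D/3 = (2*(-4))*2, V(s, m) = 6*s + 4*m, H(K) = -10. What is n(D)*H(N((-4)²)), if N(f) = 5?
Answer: -28800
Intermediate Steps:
V(s, m) = 4*m + 6*s
D = 72 (D = 24 - 3*2*(-4)*2 = 24 - (-24)*2 = 24 - 3*(-16) = 24 + 48 = 72)
n(j) = 40*j (n(j) = (4*j + 6*j)*4 = (10*j)*4 = 40*j)
n(D)*H(N((-4)²)) = (40*72)*(-10) = 2880*(-10) = -28800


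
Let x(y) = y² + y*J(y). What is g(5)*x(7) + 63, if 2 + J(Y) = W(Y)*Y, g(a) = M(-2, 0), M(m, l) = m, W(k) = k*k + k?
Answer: -5495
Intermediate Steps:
W(k) = k + k² (W(k) = k² + k = k + k²)
g(a) = -2
J(Y) = -2 + Y²*(1 + Y) (J(Y) = -2 + (Y*(1 + Y))*Y = -2 + Y²*(1 + Y))
x(y) = y² + y*(-2 + y²*(1 + y))
g(5)*x(7) + 63 = -14*(-2 + 7 + 7²*(1 + 7)) + 63 = -14*(-2 + 7 + 49*8) + 63 = -14*(-2 + 7 + 392) + 63 = -14*397 + 63 = -2*2779 + 63 = -5558 + 63 = -5495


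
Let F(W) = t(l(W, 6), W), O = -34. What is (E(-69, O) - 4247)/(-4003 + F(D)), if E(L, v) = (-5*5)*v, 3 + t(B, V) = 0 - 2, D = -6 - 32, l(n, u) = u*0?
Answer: 3397/4008 ≈ 0.84756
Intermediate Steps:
l(n, u) = 0
D = -38
t(B, V) = -5 (t(B, V) = -3 + (0 - 2) = -3 - 2 = -5)
E(L, v) = -25*v
F(W) = -5
(E(-69, O) - 4247)/(-4003 + F(D)) = (-25*(-34) - 4247)/(-4003 - 5) = (850 - 4247)/(-4008) = -3397*(-1/4008) = 3397/4008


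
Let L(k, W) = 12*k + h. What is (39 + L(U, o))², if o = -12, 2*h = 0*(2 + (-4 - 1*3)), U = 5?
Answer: 9801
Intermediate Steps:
h = 0 (h = (0*(2 + (-4 - 1*3)))/2 = (0*(2 + (-4 - 3)))/2 = (0*(2 - 7))/2 = (0*(-5))/2 = (½)*0 = 0)
L(k, W) = 12*k (L(k, W) = 12*k + 0 = 12*k)
(39 + L(U, o))² = (39 + 12*5)² = (39 + 60)² = 99² = 9801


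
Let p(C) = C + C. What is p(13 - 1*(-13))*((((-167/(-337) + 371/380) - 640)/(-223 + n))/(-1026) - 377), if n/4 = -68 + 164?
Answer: -103673314594291/5288429790 ≈ -19604.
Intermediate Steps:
n = 384 (n = 4*(-68 + 164) = 4*96 = 384)
p(C) = 2*C
p(13 - 1*(-13))*((((-167/(-337) + 371/380) - 640)/(-223 + n))/(-1026) - 377) = (2*(13 - 1*(-13)))*((((-167/(-337) + 371/380) - 640)/(-223 + 384))/(-1026) - 377) = (2*(13 + 13))*((((-167*(-1/337) + 371*(1/380)) - 640)/161)*(-1/1026) - 377) = (2*26)*((((167/337 + 371/380) - 640)*(1/161))*(-1/1026) - 377) = 52*(((188487/128060 - 640)*(1/161))*(-1/1026) - 377) = 52*(-81769913/128060*1/161*(-1/1026) - 377) = 52*(-81769913/20617660*(-1/1026) - 377) = 52*(81769913/21153719160 - 377) = 52*(-7974870353407/21153719160) = -103673314594291/5288429790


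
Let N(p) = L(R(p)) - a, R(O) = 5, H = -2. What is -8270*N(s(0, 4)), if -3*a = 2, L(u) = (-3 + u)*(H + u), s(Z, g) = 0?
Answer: -165400/3 ≈ -55133.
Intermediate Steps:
L(u) = (-3 + u)*(-2 + u)
a = -⅔ (a = -⅓*2 = -⅔ ≈ -0.66667)
N(p) = 20/3 (N(p) = (6 + 5² - 5*5) - 1*(-⅔) = (6 + 25 - 25) + ⅔ = 6 + ⅔ = 20/3)
-8270*N(s(0, 4)) = -8270*20/3 = -165400/3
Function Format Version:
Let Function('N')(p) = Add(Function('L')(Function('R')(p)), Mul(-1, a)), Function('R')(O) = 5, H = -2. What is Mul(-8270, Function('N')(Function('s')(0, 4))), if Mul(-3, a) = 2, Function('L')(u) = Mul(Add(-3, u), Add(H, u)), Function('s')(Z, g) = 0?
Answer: Rational(-165400, 3) ≈ -55133.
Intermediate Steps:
Function('L')(u) = Mul(Add(-3, u), Add(-2, u))
a = Rational(-2, 3) (a = Mul(Rational(-1, 3), 2) = Rational(-2, 3) ≈ -0.66667)
Function('N')(p) = Rational(20, 3) (Function('N')(p) = Add(Add(6, Pow(5, 2), Mul(-5, 5)), Mul(-1, Rational(-2, 3))) = Add(Add(6, 25, -25), Rational(2, 3)) = Add(6, Rational(2, 3)) = Rational(20, 3))
Mul(-8270, Function('N')(Function('s')(0, 4))) = Mul(-8270, Rational(20, 3)) = Rational(-165400, 3)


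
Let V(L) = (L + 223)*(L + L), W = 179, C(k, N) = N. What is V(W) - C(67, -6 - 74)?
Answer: 143996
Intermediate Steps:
V(L) = 2*L*(223 + L) (V(L) = (223 + L)*(2*L) = 2*L*(223 + L))
V(W) - C(67, -6 - 74) = 2*179*(223 + 179) - (-6 - 74) = 2*179*402 - 1*(-80) = 143916 + 80 = 143996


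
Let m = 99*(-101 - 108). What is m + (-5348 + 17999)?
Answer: -8040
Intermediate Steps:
m = -20691 (m = 99*(-209) = -20691)
m + (-5348 + 17999) = -20691 + (-5348 + 17999) = -20691 + 12651 = -8040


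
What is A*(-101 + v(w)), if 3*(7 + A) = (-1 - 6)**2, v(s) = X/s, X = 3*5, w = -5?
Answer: -2912/3 ≈ -970.67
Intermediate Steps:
X = 15
v(s) = 15/s
A = 28/3 (A = -7 + (-1 - 6)**2/3 = -7 + (1/3)*(-7)**2 = -7 + (1/3)*49 = -7 + 49/3 = 28/3 ≈ 9.3333)
A*(-101 + v(w)) = 28*(-101 + 15/(-5))/3 = 28*(-101 + 15*(-1/5))/3 = 28*(-101 - 3)/3 = (28/3)*(-104) = -2912/3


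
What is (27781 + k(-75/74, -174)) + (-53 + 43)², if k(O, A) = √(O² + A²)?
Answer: 27881 + 3*√18421889/74 ≈ 28055.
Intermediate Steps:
k(O, A) = √(A² + O²)
(27781 + k(-75/74, -174)) + (-53 + 43)² = (27781 + √((-174)² + (-75/74)²)) + (-53 + 43)² = (27781 + √(30276 + (-75*1/74)²)) + (-10)² = (27781 + √(30276 + (-75/74)²)) + 100 = (27781 + √(30276 + 5625/5476)) + 100 = (27781 + √(165797001/5476)) + 100 = (27781 + 3*√18421889/74) + 100 = 27881 + 3*√18421889/74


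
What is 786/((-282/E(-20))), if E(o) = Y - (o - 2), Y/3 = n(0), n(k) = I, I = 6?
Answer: -5240/47 ≈ -111.49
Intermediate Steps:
n(k) = 6
Y = 18 (Y = 3*6 = 18)
E(o) = 20 - o (E(o) = 18 - (o - 2) = 18 - (-2 + o) = 18 + (2 - o) = 20 - o)
786/((-282/E(-20))) = 786/((-282/(20 - 1*(-20)))) = 786/((-282/(20 + 20))) = 786/((-282/40)) = 786/((-282*1/40)) = 786/(-141/20) = 786*(-20/141) = -5240/47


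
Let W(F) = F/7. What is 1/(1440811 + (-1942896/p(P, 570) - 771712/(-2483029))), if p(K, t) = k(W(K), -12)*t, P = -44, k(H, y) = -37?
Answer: 8727846935/12575984627350629 ≈ 6.9401e-7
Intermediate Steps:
W(F) = F/7 (W(F) = F*(1/7) = F/7)
p(K, t) = -37*t
1/(1440811 + (-1942896/p(P, 570) - 771712/(-2483029))) = 1/(1440811 + (-1942896/((-37*570)) - 771712/(-2483029))) = 1/(1440811 + (-1942896/(-21090) - 771712*(-1/2483029))) = 1/(1440811 + (-1942896*(-1/21090) + 771712/2483029)) = 1/(1440811 + (323816/3515 + 771712/2483029)) = 1/(1440811 + 806757086344/8727846935) = 1/(12575984627350629/8727846935) = 8727846935/12575984627350629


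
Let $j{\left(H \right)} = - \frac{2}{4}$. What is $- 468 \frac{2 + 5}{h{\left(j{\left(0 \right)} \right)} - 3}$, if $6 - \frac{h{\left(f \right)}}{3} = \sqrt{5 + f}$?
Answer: $- \frac{10920}{41} - \frac{3276 \sqrt{2}}{41} \approx -379.34$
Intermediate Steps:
$j{\left(H \right)} = - \frac{1}{2}$ ($j{\left(H \right)} = \left(-2\right) \frac{1}{4} = - \frac{1}{2}$)
$h{\left(f \right)} = 18 - 3 \sqrt{5 + f}$
$- 468 \frac{2 + 5}{h{\left(j{\left(0 \right)} \right)} - 3} = - 468 \frac{2 + 5}{\left(18 - 3 \sqrt{5 - \frac{1}{2}}\right) - 3} = - 468 \frac{7}{\left(18 - 3 \sqrt{\frac{9}{2}}\right) - 3} = - 468 \frac{7}{\left(18 - 3 \frac{3 \sqrt{2}}{2}\right) - 3} = - 468 \frac{7}{\left(18 - \frac{9 \sqrt{2}}{2}\right) - 3} = - 468 \frac{7}{15 - \frac{9 \sqrt{2}}{2}} = - \frac{3276}{15 - \frac{9 \sqrt{2}}{2}}$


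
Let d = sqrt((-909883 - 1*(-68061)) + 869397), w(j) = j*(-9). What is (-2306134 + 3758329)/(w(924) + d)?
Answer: -12076453620/69128281 - 7260975*sqrt(1103)/69128281 ≈ -178.18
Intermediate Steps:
w(j) = -9*j
d = 5*sqrt(1103) (d = sqrt((-909883 + 68061) + 869397) = sqrt(-841822 + 869397) = sqrt(27575) = 5*sqrt(1103) ≈ 166.06)
(-2306134 + 3758329)/(w(924) + d) = (-2306134 + 3758329)/(-9*924 + 5*sqrt(1103)) = 1452195/(-8316 + 5*sqrt(1103))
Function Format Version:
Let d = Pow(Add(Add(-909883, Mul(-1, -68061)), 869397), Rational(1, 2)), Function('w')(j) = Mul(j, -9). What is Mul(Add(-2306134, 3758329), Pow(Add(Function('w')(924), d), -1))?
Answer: Add(Rational(-12076453620, 69128281), Mul(Rational(-7260975, 69128281), Pow(1103, Rational(1, 2)))) ≈ -178.18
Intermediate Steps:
Function('w')(j) = Mul(-9, j)
d = Mul(5, Pow(1103, Rational(1, 2))) (d = Pow(Add(Add(-909883, 68061), 869397), Rational(1, 2)) = Pow(Add(-841822, 869397), Rational(1, 2)) = Pow(27575, Rational(1, 2)) = Mul(5, Pow(1103, Rational(1, 2))) ≈ 166.06)
Mul(Add(-2306134, 3758329), Pow(Add(Function('w')(924), d), -1)) = Mul(Add(-2306134, 3758329), Pow(Add(Mul(-9, 924), Mul(5, Pow(1103, Rational(1, 2)))), -1)) = Mul(1452195, Pow(Add(-8316, Mul(5, Pow(1103, Rational(1, 2)))), -1))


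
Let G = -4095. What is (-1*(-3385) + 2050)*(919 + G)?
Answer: -17261560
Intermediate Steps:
(-1*(-3385) + 2050)*(919 + G) = (-1*(-3385) + 2050)*(919 - 4095) = (3385 + 2050)*(-3176) = 5435*(-3176) = -17261560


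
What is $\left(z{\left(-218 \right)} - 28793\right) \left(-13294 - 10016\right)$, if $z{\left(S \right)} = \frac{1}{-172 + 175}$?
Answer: $671157060$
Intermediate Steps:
$z{\left(S \right)} = \frac{1}{3}$
$\left(z{\left(-218 \right)} - 28793\right) \left(-13294 - 10016\right) = \left(\frac{1}{3} - 28793\right) \left(-13294 - 10016\right) = \left(- \frac{86378}{3}\right) \left(-23310\right) = 671157060$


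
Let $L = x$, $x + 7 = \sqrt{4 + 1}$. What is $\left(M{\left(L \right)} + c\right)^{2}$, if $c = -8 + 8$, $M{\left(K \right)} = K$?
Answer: $\left(7 - \sqrt{5}\right)^{2} \approx 22.695$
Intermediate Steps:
$x = -7 + \sqrt{5}$ ($x = -7 + \sqrt{4 + 1} = -7 + \sqrt{5} \approx -4.7639$)
$L = -7 + \sqrt{5} \approx -4.7639$
$c = 0$
$\left(M{\left(L \right)} + c\right)^{2} = \left(\left(-7 + \sqrt{5}\right) + 0\right)^{2} = \left(-7 + \sqrt{5}\right)^{2}$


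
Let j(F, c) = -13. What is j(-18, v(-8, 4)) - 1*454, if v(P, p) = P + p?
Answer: -467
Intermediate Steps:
j(-18, v(-8, 4)) - 1*454 = -13 - 1*454 = -13 - 454 = -467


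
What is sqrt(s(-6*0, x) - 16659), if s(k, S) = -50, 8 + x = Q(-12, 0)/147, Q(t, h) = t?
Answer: 7*I*sqrt(341) ≈ 129.26*I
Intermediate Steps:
x = -396/49 (x = -8 - 12/147 = -8 - 12*1/147 = -8 - 4/49 = -396/49 ≈ -8.0816)
sqrt(s(-6*0, x) - 16659) = sqrt(-50 - 16659) = sqrt(-16709) = 7*I*sqrt(341)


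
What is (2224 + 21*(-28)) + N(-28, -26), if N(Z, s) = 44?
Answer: 1680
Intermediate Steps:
(2224 + 21*(-28)) + N(-28, -26) = (2224 + 21*(-28)) + 44 = (2224 - 588) + 44 = 1636 + 44 = 1680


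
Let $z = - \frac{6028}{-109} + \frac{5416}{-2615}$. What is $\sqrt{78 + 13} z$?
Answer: $\frac{15172876 \sqrt{91}}{285035} \approx 507.8$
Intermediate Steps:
$z = \frac{15172876}{285035}$ ($z = \left(-6028\right) \left(- \frac{1}{109}\right) + 5416 \left(- \frac{1}{2615}\right) = \frac{6028}{109} - \frac{5416}{2615} = \frac{15172876}{285035} \approx 53.232$)
$\sqrt{78 + 13} z = \sqrt{78 + 13} \cdot \frac{15172876}{285035} = \sqrt{91} \cdot \frac{15172876}{285035} = \frac{15172876 \sqrt{91}}{285035}$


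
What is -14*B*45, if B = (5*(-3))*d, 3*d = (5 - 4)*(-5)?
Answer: -15750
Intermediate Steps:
d = -5/3 (d = ((5 - 4)*(-5))/3 = (1*(-5))/3 = (⅓)*(-5) = -5/3 ≈ -1.6667)
B = 25 (B = (5*(-3))*(-5/3) = -15*(-5/3) = 25)
-14*B*45 = -14*25*45 = -350*45 = -15750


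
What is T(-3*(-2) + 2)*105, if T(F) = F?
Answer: 840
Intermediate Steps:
T(-3*(-2) + 2)*105 = (-3*(-2) + 2)*105 = (6 + 2)*105 = 8*105 = 840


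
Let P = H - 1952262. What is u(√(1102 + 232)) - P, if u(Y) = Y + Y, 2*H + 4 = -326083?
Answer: 4230611/2 + 2*√1334 ≈ 2.1154e+6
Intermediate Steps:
H = -326087/2 (H = -2 + (½)*(-326083) = -2 - 326083/2 = -326087/2 ≈ -1.6304e+5)
u(Y) = 2*Y
P = -4230611/2 (P = -326087/2 - 1952262 = -4230611/2 ≈ -2.1153e+6)
u(√(1102 + 232)) - P = 2*√(1102 + 232) - 1*(-4230611/2) = 2*√1334 + 4230611/2 = 4230611/2 + 2*√1334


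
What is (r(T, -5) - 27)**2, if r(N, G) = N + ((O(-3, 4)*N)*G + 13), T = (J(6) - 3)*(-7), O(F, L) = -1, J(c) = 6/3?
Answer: 784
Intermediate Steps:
J(c) = 2 (J(c) = 6*(1/3) = 2)
T = 7 (T = (2 - 3)*(-7) = -1*(-7) = 7)
r(N, G) = 13 + N - G*N (r(N, G) = N + ((-N)*G + 13) = N + (-G*N + 13) = N + (13 - G*N) = 13 + N - G*N)
(r(T, -5) - 27)**2 = ((13 + 7 - 1*(-5)*7) - 27)**2 = ((13 + 7 + 35) - 27)**2 = (55 - 27)**2 = 28**2 = 784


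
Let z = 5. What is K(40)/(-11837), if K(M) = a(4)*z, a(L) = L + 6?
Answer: -50/11837 ≈ -0.0042240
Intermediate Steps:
a(L) = 6 + L
K(M) = 50 (K(M) = (6 + 4)*5 = 10*5 = 50)
K(40)/(-11837) = 50/(-11837) = 50*(-1/11837) = -50/11837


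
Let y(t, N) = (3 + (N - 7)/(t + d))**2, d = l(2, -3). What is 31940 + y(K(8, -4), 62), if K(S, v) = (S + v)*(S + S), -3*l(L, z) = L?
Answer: 46142969/1444 ≈ 31955.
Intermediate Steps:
l(L, z) = -L/3
K(S, v) = 2*S*(S + v) (K(S, v) = (S + v)*(2*S) = 2*S*(S + v))
d = -2/3 (d = -1/3*2 = -2/3 ≈ -0.66667)
y(t, N) = (3 + (-7 + N)/(-2/3 + t))**2 (y(t, N) = (3 + (N - 7)/(t - 2/3))**2 = (3 + (-7 + N)/(-2/3 + t))**2)
31940 + y(K(8, -4), 62) = 31940 + 9*(-9 + 62 + 3*(2*8*(8 - 4)))**2/(-2 + 3*(2*8*(8 - 4)))**2 = 31940 + 9*(-9 + 62 + 3*(2*8*4))**2/(-2 + 3*(2*8*4))**2 = 31940 + 9*(-9 + 62 + 3*64)**2/(-2 + 3*64)**2 = 31940 + 9*(-9 + 62 + 192)**2/(-2 + 192)**2 = 31940 + 9*245**2/190**2 = 31940 + 9*(1/36100)*60025 = 31940 + 21609/1444 = 46142969/1444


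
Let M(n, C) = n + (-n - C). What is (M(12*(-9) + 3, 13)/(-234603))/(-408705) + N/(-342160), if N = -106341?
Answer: 2039267733532027/6561494136877680 ≈ 0.31079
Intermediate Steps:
M(n, C) = -C (M(n, C) = n + (-C - n) = -C)
(M(12*(-9) + 3, 13)/(-234603))/(-408705) + N/(-342160) = (-1*13/(-234603))/(-408705) - 106341/(-342160) = -13*(-1/234603)*(-1/408705) - 106341*(-1/342160) = (13/234603)*(-1/408705) + 106341/342160 = -13/95883419115 + 106341/342160 = 2039267733532027/6561494136877680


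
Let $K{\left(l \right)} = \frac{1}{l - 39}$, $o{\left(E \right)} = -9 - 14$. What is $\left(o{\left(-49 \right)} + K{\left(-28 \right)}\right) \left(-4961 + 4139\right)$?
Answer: $\frac{1267524}{67} \approx 18918.0$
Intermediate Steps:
$o{\left(E \right)} = -23$ ($o{\left(E \right)} = -9 - 14 = -23$)
$K{\left(l \right)} = \frac{1}{-39 + l}$
$\left(o{\left(-49 \right)} + K{\left(-28 \right)}\right) \left(-4961 + 4139\right) = \left(-23 + \frac{1}{-39 - 28}\right) \left(-4961 + 4139\right) = \left(-23 + \frac{1}{-67}\right) \left(-822\right) = \left(-23 - \frac{1}{67}\right) \left(-822\right) = \left(- \frac{1542}{67}\right) \left(-822\right) = \frac{1267524}{67}$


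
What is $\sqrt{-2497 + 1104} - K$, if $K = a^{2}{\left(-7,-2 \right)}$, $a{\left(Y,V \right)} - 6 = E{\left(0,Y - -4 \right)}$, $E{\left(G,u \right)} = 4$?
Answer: $-100 + i \sqrt{1393} \approx -100.0 + 37.323 i$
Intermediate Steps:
$a{\left(Y,V \right)} = 10$ ($a{\left(Y,V \right)} = 6 + 4 = 10$)
$K = 100$ ($K = 10^{2} = 100$)
$\sqrt{-2497 + 1104} - K = \sqrt{-2497 + 1104} - 100 = \sqrt{-1393} - 100 = i \sqrt{1393} - 100 = -100 + i \sqrt{1393}$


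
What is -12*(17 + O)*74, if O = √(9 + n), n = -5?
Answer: -16872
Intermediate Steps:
O = 2 (O = √(9 - 5) = √4 = 2)
-12*(17 + O)*74 = -12*(17 + 2)*74 = -12*19*74 = -228*74 = -16872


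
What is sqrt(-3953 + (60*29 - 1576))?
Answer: 3*I*sqrt(421) ≈ 61.555*I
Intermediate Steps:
sqrt(-3953 + (60*29 - 1576)) = sqrt(-3953 + (1740 - 1576)) = sqrt(-3953 + 164) = sqrt(-3789) = 3*I*sqrt(421)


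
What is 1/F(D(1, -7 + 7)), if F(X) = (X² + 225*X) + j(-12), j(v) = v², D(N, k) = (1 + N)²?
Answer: 1/1060 ≈ 0.00094340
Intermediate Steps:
F(X) = 144 + X² + 225*X (F(X) = (X² + 225*X) + (-12)² = (X² + 225*X) + 144 = 144 + X² + 225*X)
1/F(D(1, -7 + 7)) = 1/(144 + ((1 + 1)²)² + 225*(1 + 1)²) = 1/(144 + (2²)² + 225*2²) = 1/(144 + 4² + 225*4) = 1/(144 + 16 + 900) = 1/1060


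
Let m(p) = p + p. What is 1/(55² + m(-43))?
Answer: 1/2939 ≈ 0.00034025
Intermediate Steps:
m(p) = 2*p
1/(55² + m(-43)) = 1/(55² + 2*(-43)) = 1/(3025 - 86) = 1/2939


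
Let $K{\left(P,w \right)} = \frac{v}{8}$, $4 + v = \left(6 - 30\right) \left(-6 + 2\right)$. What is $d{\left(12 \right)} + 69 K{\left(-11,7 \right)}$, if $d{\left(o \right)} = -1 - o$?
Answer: $\frac{1561}{2} \approx 780.5$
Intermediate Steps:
$v = 92$ ($v = -4 + \left(6 - 30\right) \left(-6 + 2\right) = -4 + \left(6 - 30\right) \left(-4\right) = -4 - -96 = -4 + 96 = 92$)
$K{\left(P,w \right)} = \frac{23}{2}$ ($K{\left(P,w \right)} = \frac{92}{8} = 92 \cdot \frac{1}{8} = \frac{23}{2}$)
$d{\left(12 \right)} + 69 K{\left(-11,7 \right)} = \left(-1 - 12\right) + 69 \cdot \frac{23}{2} = \left(-1 - 12\right) + \frac{1587}{2} = -13 + \frac{1587}{2} = \frac{1561}{2}$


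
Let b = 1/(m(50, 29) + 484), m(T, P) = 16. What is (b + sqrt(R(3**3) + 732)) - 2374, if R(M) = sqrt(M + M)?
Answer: -1186999/500 + sqrt(732 + 3*sqrt(6)) ≈ -2346.8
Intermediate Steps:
R(M) = sqrt(2)*sqrt(M) (R(M) = sqrt(2*M) = sqrt(2)*sqrt(M))
b = 1/500 (b = 1/(16 + 484) = 1/500 ≈ 0.0020000)
(b + sqrt(R(3**3) + 732)) - 2374 = (1/500 + sqrt(sqrt(2)*sqrt(3**3) + 732)) - 2374 = (1/500 + sqrt(sqrt(2)*sqrt(27) + 732)) - 2374 = (1/500 + sqrt(sqrt(2)*(3*sqrt(3)) + 732)) - 2374 = (1/500 + sqrt(3*sqrt(6) + 732)) - 2374 = (1/500 + sqrt(732 + 3*sqrt(6))) - 2374 = -1186999/500 + sqrt(732 + 3*sqrt(6))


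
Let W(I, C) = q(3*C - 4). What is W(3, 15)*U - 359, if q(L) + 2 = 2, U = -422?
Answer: -359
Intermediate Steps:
q(L) = 0 (q(L) = -2 + 2 = 0)
W(I, C) = 0
W(3, 15)*U - 359 = 0*(-422) - 359 = 0 - 359 = -359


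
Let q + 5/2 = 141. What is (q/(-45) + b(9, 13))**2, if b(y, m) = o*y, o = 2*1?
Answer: 1803649/8100 ≈ 222.67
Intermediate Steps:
q = 277/2 (q = -5/2 + 141 = 277/2 ≈ 138.50)
o = 2
b(y, m) = 2*y
(q/(-45) + b(9, 13))**2 = ((277/2)/(-45) + 2*9)**2 = ((277/2)*(-1/45) + 18)**2 = (-277/90 + 18)**2 = (1343/90)**2 = 1803649/8100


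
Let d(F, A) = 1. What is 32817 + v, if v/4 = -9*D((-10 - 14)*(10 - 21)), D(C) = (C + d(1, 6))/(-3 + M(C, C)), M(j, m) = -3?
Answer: 34407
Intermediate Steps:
D(C) = -⅙ - C/6 (D(C) = (C + 1)/(-3 - 3) = (1 + C)/(-6) = (1 + C)*(-⅙) = -⅙ - C/6)
v = 1590 (v = 4*(-9*(-⅙ - (-10 - 14)*(10 - 21)/6)) = 4*(-9*(-⅙ - (-4)*(-11))) = 4*(-9*(-⅙ - ⅙*264)) = 4*(-9*(-⅙ - 44)) = 4*(-9*(-265/6)) = 4*(795/2) = 1590)
32817 + v = 32817 + 1590 = 34407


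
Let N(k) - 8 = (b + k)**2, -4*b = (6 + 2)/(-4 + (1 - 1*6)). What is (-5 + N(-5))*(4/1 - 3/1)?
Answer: 2092/81 ≈ 25.827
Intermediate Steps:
b = 2/9 (b = -(6 + 2)/(4*(-4 + (1 - 1*6))) = -2/(-4 + (1 - 6)) = -2/(-4 - 5) = -2/(-9) = -2*(-1)/9 = -1/4*(-8/9) = 2/9 ≈ 0.22222)
N(k) = 8 + (2/9 + k)**2
(-5 + N(-5))*(4/1 - 3/1) = (-5 + (8 + (2 + 9*(-5))**2/81))*(4/1 - 3/1) = (-5 + (8 + (2 - 45)**2/81))*(4*1 - 3*1) = (-5 + (8 + (1/81)*(-43)**2))*(4 - 3) = (-5 + (8 + (1/81)*1849))*1 = (-5 + (8 + 1849/81))*1 = (-5 + 2497/81)*1 = (2092/81)*1 = 2092/81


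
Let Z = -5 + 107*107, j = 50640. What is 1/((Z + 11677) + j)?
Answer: 1/73761 ≈ 1.3557e-5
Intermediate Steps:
Z = 11444 (Z = -5 + 11449 = 11444)
1/((Z + 11677) + j) = 1/((11444 + 11677) + 50640) = 1/(23121 + 50640) = 1/73761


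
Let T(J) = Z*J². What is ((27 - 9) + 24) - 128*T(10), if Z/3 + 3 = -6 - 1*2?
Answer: 422442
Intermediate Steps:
Z = -33 (Z = -9 + 3*(-6 - 1*2) = -9 + 3*(-6 - 2) = -9 + 3*(-8) = -9 - 24 = -33)
T(J) = -33*J²
((27 - 9) + 24) - 128*T(10) = ((27 - 9) + 24) - (-4224)*10² = (18 + 24) - (-4224)*100 = 42 - 128*(-3300) = 42 + 422400 = 422442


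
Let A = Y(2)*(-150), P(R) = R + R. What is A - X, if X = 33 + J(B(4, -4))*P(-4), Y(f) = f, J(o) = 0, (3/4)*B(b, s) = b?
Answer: -333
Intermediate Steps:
B(b, s) = 4*b/3
P(R) = 2*R
A = -300 (A = 2*(-150) = -300)
X = 33 (X = 33 + 0*(2*(-4)) = 33 + 0*(-8) = 33 + 0 = 33)
A - X = -300 - 1*33 = -300 - 33 = -333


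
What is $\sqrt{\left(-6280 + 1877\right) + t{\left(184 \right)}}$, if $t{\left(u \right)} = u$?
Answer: $i \sqrt{4219} \approx 64.954 i$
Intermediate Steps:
$\sqrt{\left(-6280 + 1877\right) + t{\left(184 \right)}} = \sqrt{\left(-6280 + 1877\right) + 184} = \sqrt{-4403 + 184} = \sqrt{-4219} = i \sqrt{4219}$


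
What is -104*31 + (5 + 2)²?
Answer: -3175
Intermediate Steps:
-104*31 + (5 + 2)² = -26*124 + 7² = -3224 + 49 = -3175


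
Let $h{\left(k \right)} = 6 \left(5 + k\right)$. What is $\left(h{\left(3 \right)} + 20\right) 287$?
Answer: $19516$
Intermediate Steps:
$h{\left(k \right)} = 30 + 6 k$
$\left(h{\left(3 \right)} + 20\right) 287 = \left(\left(30 + 6 \cdot 3\right) + 20\right) 287 = \left(\left(30 + 18\right) + 20\right) 287 = \left(48 + 20\right) 287 = 68 \cdot 287 = 19516$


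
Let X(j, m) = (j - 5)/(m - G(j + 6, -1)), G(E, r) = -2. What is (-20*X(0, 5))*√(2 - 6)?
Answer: 200*I/7 ≈ 28.571*I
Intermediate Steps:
X(j, m) = (-5 + j)/(2 + m) (X(j, m) = (j - 5)/(m - 1*(-2)) = (-5 + j)/(m + 2) = (-5 + j)/(2 + m))
(-20*X(0, 5))*√(2 - 6) = (-20*(-5 + 0)/(2 + 5))*√(2 - 6) = (-20*(-5)/7)*√(-4) = (-20*(-5)/7)*(2*I) = (-20*(-5/7))*(2*I) = 100*(2*I)/7 = 200*I/7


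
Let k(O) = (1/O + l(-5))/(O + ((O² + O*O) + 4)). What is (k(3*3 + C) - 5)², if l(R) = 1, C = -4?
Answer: 2157961/87025 ≈ 24.797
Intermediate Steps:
k(O) = (1 + 1/O)/(4 + O + 2*O²) (k(O) = (1/O + 1)/(O + ((O² + O*O) + 4)) = (1 + 1/O)/(O + ((O² + O²) + 4)) = (1 + 1/O)/(O + (2*O² + 4)) = (1 + 1/O)/(O + (4 + 2*O²)) = (1 + 1/O)/(4 + O + 2*O²))
(k(3*3 + C) - 5)² = ((1 + (3*3 - 4))/((3*3 - 4)*(4 + (3*3 - 4) + 2*(3*3 - 4)²)) - 5)² = ((1 + (9 - 4))/((9 - 4)*(4 + (9 - 4) + 2*(9 - 4)²)) - 5)² = ((1 + 5)/(5*(4 + 5 + 2*5²)) - 5)² = ((⅕)*6/(4 + 5 + 2*25) - 5)² = ((⅕)*6/(4 + 5 + 50) - 5)² = ((⅕)*6/59 - 5)² = ((⅕)*(1/59)*6 - 5)² = (6/295 - 5)² = (-1469/295)² = 2157961/87025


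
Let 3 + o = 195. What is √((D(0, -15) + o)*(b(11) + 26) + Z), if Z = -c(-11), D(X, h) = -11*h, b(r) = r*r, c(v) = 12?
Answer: √52467 ≈ 229.06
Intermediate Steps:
o = 192 (o = -3 + 195 = 192)
b(r) = r²
Z = -12 (Z = -1*12 = -12)
√((D(0, -15) + o)*(b(11) + 26) + Z) = √((-11*(-15) + 192)*(11² + 26) - 12) = √((165 + 192)*(121 + 26) - 12) = √(357*147 - 12) = √(52479 - 12) = √52467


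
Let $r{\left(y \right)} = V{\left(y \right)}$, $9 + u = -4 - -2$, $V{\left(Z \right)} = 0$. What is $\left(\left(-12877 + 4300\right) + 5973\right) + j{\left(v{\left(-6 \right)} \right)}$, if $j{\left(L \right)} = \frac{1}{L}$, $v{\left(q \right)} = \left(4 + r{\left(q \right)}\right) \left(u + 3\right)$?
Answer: $- \frac{83329}{32} \approx -2604.0$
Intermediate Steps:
$u = -11$ ($u = -9 - 2 = -11$)
$r{\left(y \right)} = 0$
$v{\left(q \right)} = -32$ ($v{\left(q \right)} = \left(4 + 0\right) \left(-11 + 3\right) = 4 \left(-8\right) = -32$)
$\left(\left(-12877 + 4300\right) + 5973\right) + j{\left(v{\left(-6 \right)} \right)} = \left(\left(-12877 + 4300\right) + 5973\right) + \frac{1}{-32} = \left(-8577 + 5973\right) - \frac{1}{32} = -2604 - \frac{1}{32} = - \frac{83329}{32}$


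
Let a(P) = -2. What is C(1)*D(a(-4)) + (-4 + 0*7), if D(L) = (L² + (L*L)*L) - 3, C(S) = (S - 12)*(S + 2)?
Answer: 227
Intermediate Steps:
C(S) = (-12 + S)*(2 + S)
D(L) = -3 + L² + L³ (D(L) = (L² + L²*L) - 3 = (L² + L³) - 3 = -3 + L² + L³)
C(1)*D(a(-4)) + (-4 + 0*7) = (-24 + 1² - 10*1)*(-3 + (-2)² + (-2)³) + (-4 + 0*7) = (-24 + 1 - 10)*(-3 + 4 - 8) + (-4 + 0) = -33*(-7) - 4 = 231 - 4 = 227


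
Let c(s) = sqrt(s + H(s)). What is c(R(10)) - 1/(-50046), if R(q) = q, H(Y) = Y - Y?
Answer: 1/50046 + sqrt(10) ≈ 3.1623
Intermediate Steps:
H(Y) = 0
c(s) = sqrt(s) (c(s) = sqrt(s + 0) = sqrt(s))
c(R(10)) - 1/(-50046) = sqrt(10) - 1/(-50046) = sqrt(10) - 1*(-1/50046) = sqrt(10) + 1/50046 = 1/50046 + sqrt(10)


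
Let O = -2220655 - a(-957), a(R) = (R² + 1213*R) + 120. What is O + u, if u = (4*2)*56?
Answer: -1975335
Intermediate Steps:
u = 448 (u = 8*56 = 448)
a(R) = 120 + R² + 1213*R
O = -1975783 (O = -2220655 - (120 + (-957)² + 1213*(-957)) = -2220655 - (120 + 915849 - 1160841) = -2220655 - 1*(-244872) = -2220655 + 244872 = -1975783)
O + u = -1975783 + 448 = -1975335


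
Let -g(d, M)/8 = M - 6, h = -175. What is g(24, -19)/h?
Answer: -8/7 ≈ -1.1429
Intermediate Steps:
g(d, M) = 48 - 8*M (g(d, M) = -8*(M - 6) = -8*(-6 + M) = 48 - 8*M)
g(24, -19)/h = (48 - 8*(-19))/(-175) = (48 + 152)*(-1/175) = 200*(-1/175) = -8/7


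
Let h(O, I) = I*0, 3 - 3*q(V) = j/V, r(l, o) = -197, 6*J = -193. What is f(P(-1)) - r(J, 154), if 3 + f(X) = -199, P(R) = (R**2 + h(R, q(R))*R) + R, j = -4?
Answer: -5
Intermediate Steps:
J = -193/6 (J = (1/6)*(-193) = -193/6 ≈ -32.167)
q(V) = 1 + 4/(3*V) (q(V) = 1 - (-4)/(3*V) = 1 + 4/(3*V))
h(O, I) = 0
P(R) = R + R**2 (P(R) = (R**2 + 0*R) + R = (R**2 + 0) + R = R**2 + R = R + R**2)
f(X) = -202 (f(X) = -3 - 199 = -202)
f(P(-1)) - r(J, 154) = -202 - 1*(-197) = -202 + 197 = -5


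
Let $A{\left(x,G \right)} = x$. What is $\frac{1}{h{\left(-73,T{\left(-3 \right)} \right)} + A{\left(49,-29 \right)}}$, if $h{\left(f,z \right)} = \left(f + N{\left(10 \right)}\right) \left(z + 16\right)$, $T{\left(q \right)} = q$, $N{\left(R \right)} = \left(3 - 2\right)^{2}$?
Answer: $- \frac{1}{887} \approx -0.0011274$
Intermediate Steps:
$N{\left(R \right)} = 1$ ($N{\left(R \right)} = 1^{2} = 1$)
$h{\left(f,z \right)} = \left(1 + f\right) \left(16 + z\right)$ ($h{\left(f,z \right)} = \left(f + 1\right) \left(z + 16\right) = \left(1 + f\right) \left(16 + z\right)$)
$\frac{1}{h{\left(-73,T{\left(-3 \right)} \right)} + A{\left(49,-29 \right)}} = \frac{1}{\left(16 - 3 + 16 \left(-73\right) - -219\right) + 49} = \frac{1}{\left(16 - 3 - 1168 + 219\right) + 49} = \frac{1}{-936 + 49} = \frac{1}{-887} = - \frac{1}{887}$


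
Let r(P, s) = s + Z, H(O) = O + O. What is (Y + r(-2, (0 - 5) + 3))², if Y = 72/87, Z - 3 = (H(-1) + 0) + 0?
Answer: 25/841 ≈ 0.029727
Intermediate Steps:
H(O) = 2*O
Z = 1 (Z = 3 + ((2*(-1) + 0) + 0) = 3 + ((-2 + 0) + 0) = 3 + (-2 + 0) = 3 - 2 = 1)
r(P, s) = 1 + s (r(P, s) = s + 1 = 1 + s)
Y = 24/29 (Y = 72*(1/87) = 24/29 ≈ 0.82759)
(Y + r(-2, (0 - 5) + 3))² = (24/29 + (1 + ((0 - 5) + 3)))² = (24/29 + (1 + (-5 + 3)))² = (24/29 + (1 - 2))² = (24/29 - 1)² = (-5/29)² = 25/841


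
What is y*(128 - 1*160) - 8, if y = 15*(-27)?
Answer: 12952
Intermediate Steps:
y = -405
y*(128 - 1*160) - 8 = -405*(128 - 1*160) - 8 = -405*(128 - 160) - 8 = -405*(-32) - 8 = 12960 - 8 = 12952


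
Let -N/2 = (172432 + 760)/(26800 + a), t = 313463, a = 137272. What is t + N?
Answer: 6428769369/20509 ≈ 3.1346e+5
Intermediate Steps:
N = -43298/20509 (N = -2*(172432 + 760)/(26800 + 137272) = -346384/164072 = -2*21649/20509 = -43298/20509 ≈ -2.1112)
t + N = 313463 - 43298/20509 = 6428769369/20509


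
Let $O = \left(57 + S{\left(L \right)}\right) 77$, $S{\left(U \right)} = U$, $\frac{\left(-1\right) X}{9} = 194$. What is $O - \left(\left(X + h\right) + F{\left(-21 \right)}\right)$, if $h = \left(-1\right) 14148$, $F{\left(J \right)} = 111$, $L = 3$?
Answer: $20403$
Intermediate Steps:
$X = -1746$ ($X = \left(-9\right) 194 = -1746$)
$h = -14148$
$O = 4620$ ($O = \left(57 + 3\right) 77 = 60 \cdot 77 = 4620$)
$O - \left(\left(X + h\right) + F{\left(-21 \right)}\right) = 4620 - \left(\left(-1746 - 14148\right) + 111\right) = 4620 - \left(-15894 + 111\right) = 4620 - -15783 = 4620 + 15783 = 20403$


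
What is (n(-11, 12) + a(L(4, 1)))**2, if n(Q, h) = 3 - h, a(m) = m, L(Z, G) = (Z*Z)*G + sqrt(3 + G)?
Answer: 81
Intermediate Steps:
L(Z, G) = sqrt(3 + G) + G*Z**2 (L(Z, G) = Z**2*G + sqrt(3 + G) = G*Z**2 + sqrt(3 + G) = sqrt(3 + G) + G*Z**2)
(n(-11, 12) + a(L(4, 1)))**2 = ((3 - 1*12) + (sqrt(3 + 1) + 1*4**2))**2 = ((3 - 12) + (sqrt(4) + 1*16))**2 = (-9 + (2 + 16))**2 = (-9 + 18)**2 = 9**2 = 81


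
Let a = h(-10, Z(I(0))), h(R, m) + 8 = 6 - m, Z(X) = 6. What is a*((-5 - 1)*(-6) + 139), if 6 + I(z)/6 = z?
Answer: -1400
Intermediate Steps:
I(z) = -36 + 6*z
h(R, m) = -2 - m (h(R, m) = -8 + (6 - m) = -2 - m)
a = -8 (a = -2 - 1*6 = -2 - 6 = -8)
a*((-5 - 1)*(-6) + 139) = -8*((-5 - 1)*(-6) + 139) = -8*(-6*(-6) + 139) = -8*(36 + 139) = -8*175 = -1400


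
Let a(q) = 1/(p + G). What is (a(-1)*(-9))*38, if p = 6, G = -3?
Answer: -114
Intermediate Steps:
a(q) = 1/3 (a(q) = 1/(6 - 3) = 1/3)
(a(-1)*(-9))*38 = ((1/3)*(-9))*38 = -3*38 = -114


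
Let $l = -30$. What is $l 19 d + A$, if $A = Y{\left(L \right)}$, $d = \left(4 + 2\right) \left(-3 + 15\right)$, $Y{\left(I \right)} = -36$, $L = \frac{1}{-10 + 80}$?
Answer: $-41076$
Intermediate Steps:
$L = \frac{1}{70} \approx 0.014286$
$d = 72$ ($d = 6 \cdot 12 = 72$)
$A = -36$
$l 19 d + A = \left(-30\right) 19 \cdot 72 - 36 = \left(-570\right) 72 - 36 = -41040 - 36 = -41076$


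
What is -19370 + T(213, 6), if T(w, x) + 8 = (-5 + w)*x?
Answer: -18130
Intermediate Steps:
T(w, x) = -8 + x*(-5 + w) (T(w, x) = -8 + (-5 + w)*x = -8 + x*(-5 + w))
-19370 + T(213, 6) = -19370 + (-8 - 5*6 + 213*6) = -19370 + (-8 - 30 + 1278) = -19370 + 1240 = -18130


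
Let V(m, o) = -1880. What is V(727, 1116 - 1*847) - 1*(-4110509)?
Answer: 4108629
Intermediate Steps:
V(727, 1116 - 1*847) - 1*(-4110509) = -1880 - 1*(-4110509) = -1880 + 4110509 = 4108629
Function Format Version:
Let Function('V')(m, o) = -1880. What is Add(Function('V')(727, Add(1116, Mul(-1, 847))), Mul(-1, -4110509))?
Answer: 4108629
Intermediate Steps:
Add(Function('V')(727, Add(1116, Mul(-1, 847))), Mul(-1, -4110509)) = Add(-1880, Mul(-1, -4110509)) = Add(-1880, 4110509) = 4108629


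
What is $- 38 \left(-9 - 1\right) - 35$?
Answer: $345$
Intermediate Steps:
$- 38 \left(-9 - 1\right) - 35 = \left(-38\right) \left(-10\right) - 35 = 380 - 35 = 345$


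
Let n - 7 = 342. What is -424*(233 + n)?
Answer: -246768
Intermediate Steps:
n = 349 (n = 7 + 342 = 349)
-424*(233 + n) = -424*(233 + 349) = -424*582 = -246768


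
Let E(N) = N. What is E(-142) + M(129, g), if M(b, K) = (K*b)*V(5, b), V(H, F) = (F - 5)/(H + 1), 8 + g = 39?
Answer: 82504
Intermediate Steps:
g = 31 (g = -8 + 39 = 31)
V(H, F) = (-5 + F)/(1 + H)
M(b, K) = K*b*(-⅚ + b/6) (M(b, K) = (K*b)*((-5 + b)/(1 + 5)) = (K*b)*((-5 + b)/6) = (K*b)*(-⅚ + b/6) = K*b*(-⅚ + b/6))
E(-142) + M(129, g) = -142 + (⅙)*31*129*(-5 + 129) = -142 + (⅙)*31*129*124 = -142 + 82646 = 82504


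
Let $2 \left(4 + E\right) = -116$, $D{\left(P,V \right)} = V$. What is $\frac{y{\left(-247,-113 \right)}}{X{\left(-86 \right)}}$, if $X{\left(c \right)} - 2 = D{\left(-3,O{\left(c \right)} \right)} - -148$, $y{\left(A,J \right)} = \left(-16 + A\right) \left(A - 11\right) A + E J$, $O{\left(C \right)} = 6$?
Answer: $- \frac{4188233}{39} \approx -1.0739 \cdot 10^{5}$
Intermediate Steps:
$E = -62$ ($E = -4 + \frac{1}{2} \left(-116\right) = -4 - 58 = -62$)
$y{\left(A,J \right)} = - 62 J + A \left(-16 + A\right) \left(-11 + A\right)$ ($y{\left(A,J \right)} = \left(-16 + A\right) \left(A - 11\right) A - 62 J = \left(-16 + A\right) \left(-11 + A\right) A - 62 J = A \left(-16 + A\right) \left(-11 + A\right) - 62 J = - 62 J + A \left(-16 + A\right) \left(-11 + A\right)$)
$X{\left(c \right)} = 156$ ($X{\left(c \right)} = 2 + \left(6 - -148\right) = 2 + \left(6 + 148\right) = 2 + 154 = 156$)
$\frac{y{\left(-247,-113 \right)}}{X{\left(-86 \right)}} = \frac{\left(-247\right)^{3} - -7006 - 27 \left(-247\right)^{2} + 176 \left(-247\right)}{156} = \left(-15069223 + 7006 - 1647243 - 43472\right) \frac{1}{156} = \left(-16752932\right) \frac{1}{156} = - \frac{4188233}{39}$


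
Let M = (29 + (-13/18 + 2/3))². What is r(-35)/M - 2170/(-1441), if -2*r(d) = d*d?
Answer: 303060520/391146481 ≈ 0.77480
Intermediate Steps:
r(d) = -d²/2 (r(d) = -d*d/2 = -d²/2)
M = 271441/324 (M = (29 + (-13*1/18 + 2*(⅓)))² = (29 + (-13/18 + ⅔))² = (29 - 1/18)² = (521/18)² = 271441/324 ≈ 837.78)
r(-35)/M - 2170/(-1441) = (-½*(-35)²)/(271441/324) - 2170/(-1441) = -½*1225*(324/271441) - 2170*(-1/1441) = -1225/2*324/271441 + 2170/1441 = -198450/271441 + 2170/1441 = 303060520/391146481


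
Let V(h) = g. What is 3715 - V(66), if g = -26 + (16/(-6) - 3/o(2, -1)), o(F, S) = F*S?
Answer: 22453/6 ≈ 3742.2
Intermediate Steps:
g = -163/6 (g = -26 + (16/(-6) - 3/(2*(-1))) = -26 + (16*(-1/6) - 3/(-2)) = -26 + (-8/3 - 3*(-1/2)) = -26 + (-8/3 + 3/2) = -26 - 7/6 = -163/6 ≈ -27.167)
V(h) = -163/6
3715 - V(66) = 3715 - 1*(-163/6) = 3715 + 163/6 = 22453/6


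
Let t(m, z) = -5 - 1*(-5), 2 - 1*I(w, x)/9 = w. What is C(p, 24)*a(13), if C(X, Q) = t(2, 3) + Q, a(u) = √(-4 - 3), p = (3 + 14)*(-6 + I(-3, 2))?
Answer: 24*I*√7 ≈ 63.498*I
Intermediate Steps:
I(w, x) = 18 - 9*w
t(m, z) = 0 (t(m, z) = -5 + 5 = 0)
p = 663 (p = (3 + 14)*(-6 + (18 - 9*(-3))) = 17*(-6 + (18 + 27)) = 17*(-6 + 45) = 17*39 = 663)
a(u) = I*√7 (a(u) = √(-7) = I*√7)
C(X, Q) = Q (C(X, Q) = 0 + Q = Q)
C(p, 24)*a(13) = 24*(I*√7) = 24*I*√7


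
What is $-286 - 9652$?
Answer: $-9938$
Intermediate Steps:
$-286 - 9652 = -9938$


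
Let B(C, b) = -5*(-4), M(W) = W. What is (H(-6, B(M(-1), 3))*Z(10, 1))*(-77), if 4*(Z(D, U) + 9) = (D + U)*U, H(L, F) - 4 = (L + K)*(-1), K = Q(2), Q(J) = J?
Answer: 3850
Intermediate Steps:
B(C, b) = 20
K = 2
H(L, F) = 2 - L (H(L, F) = 4 + (L + 2)*(-1) = 4 + (2 + L)*(-1) = 4 + (-2 - L) = 2 - L)
Z(D, U) = -9 + U*(D + U)/4 (Z(D, U) = -9 + ((D + U)*U)/4 = -9 + (U*(D + U))/4 = -9 + U*(D + U)/4)
(H(-6, B(M(-1), 3))*Z(10, 1))*(-77) = ((2 - 1*(-6))*(-9 + (¼)*1² + (¼)*10*1))*(-77) = ((2 + 6)*(-9 + (¼)*1 + 5/2))*(-77) = (8*(-9 + ¼ + 5/2))*(-77) = (8*(-25/4))*(-77) = -50*(-77) = 3850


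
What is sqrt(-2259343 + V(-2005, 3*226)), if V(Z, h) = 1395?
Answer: 2*I*sqrt(564487) ≈ 1502.6*I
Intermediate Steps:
sqrt(-2259343 + V(-2005, 3*226)) = sqrt(-2259343 + 1395) = sqrt(-2257948) = 2*I*sqrt(564487)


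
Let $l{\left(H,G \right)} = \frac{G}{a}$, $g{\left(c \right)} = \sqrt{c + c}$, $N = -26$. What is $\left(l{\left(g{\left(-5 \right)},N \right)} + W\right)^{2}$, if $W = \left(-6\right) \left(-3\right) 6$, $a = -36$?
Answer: $\frac{3829849}{324} \approx 11821.0$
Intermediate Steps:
$g{\left(c \right)} = \sqrt{2} \sqrt{c}$ ($g{\left(c \right)} = \sqrt{2 c} = \sqrt{2} \sqrt{c}$)
$l{\left(H,G \right)} = - \frac{G}{36}$ ($l{\left(H,G \right)} = \frac{G}{-36} = G \left(- \frac{1}{36}\right) = - \frac{G}{36}$)
$W = 108$ ($W = 18 \cdot 6 = 108$)
$\left(l{\left(g{\left(-5 \right)},N \right)} + W\right)^{2} = \left(\left(- \frac{1}{36}\right) \left(-26\right) + 108\right)^{2} = \left(\frac{13}{18} + 108\right)^{2} = \left(\frac{1957}{18}\right)^{2} = \frac{3829849}{324}$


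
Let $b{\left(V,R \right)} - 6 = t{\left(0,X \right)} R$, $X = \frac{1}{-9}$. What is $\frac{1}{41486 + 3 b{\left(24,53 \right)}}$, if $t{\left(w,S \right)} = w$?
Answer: $\frac{1}{41504} \approx 2.4094 \cdot 10^{-5}$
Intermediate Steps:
$X = - \frac{1}{9} \approx -0.11111$
$b{\left(V,R \right)} = 6$ ($b{\left(V,R \right)} = 6 + 0 R = 6 + 0 = 6$)
$\frac{1}{41486 + 3 b{\left(24,53 \right)}} = \frac{1}{41486 + 3 \cdot 6} = \frac{1}{41486 + 18} = \frac{1}{41504}$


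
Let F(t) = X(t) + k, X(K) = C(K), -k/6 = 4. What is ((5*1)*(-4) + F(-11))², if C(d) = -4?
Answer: 2304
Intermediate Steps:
k = -24 (k = -6*4 = -24)
X(K) = -4
F(t) = -28 (F(t) = -4 - 24 = -28)
((5*1)*(-4) + F(-11))² = ((5*1)*(-4) - 28)² = (5*(-4) - 28)² = (-20 - 28)² = (-48)² = 2304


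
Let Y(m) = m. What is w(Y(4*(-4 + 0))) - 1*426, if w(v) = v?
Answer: -442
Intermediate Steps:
w(Y(4*(-4 + 0))) - 1*426 = 4*(-4 + 0) - 1*426 = 4*(-4) - 426 = -16 - 426 = -442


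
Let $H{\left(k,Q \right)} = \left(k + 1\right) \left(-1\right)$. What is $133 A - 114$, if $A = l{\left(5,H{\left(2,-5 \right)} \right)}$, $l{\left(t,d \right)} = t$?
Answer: $551$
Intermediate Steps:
$H{\left(k,Q \right)} = -1 - k$ ($H{\left(k,Q \right)} = \left(1 + k\right) \left(-1\right) = -1 - k$)
$A = 5$
$133 A - 114 = 133 \cdot 5 - 114 = 665 - 114 = 551$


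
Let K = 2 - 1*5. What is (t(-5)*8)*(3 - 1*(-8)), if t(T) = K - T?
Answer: 176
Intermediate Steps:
K = -3 (K = 2 - 5 = -3)
t(T) = -3 - T
(t(-5)*8)*(3 - 1*(-8)) = ((-3 - 1*(-5))*8)*(3 - 1*(-8)) = ((-3 + 5)*8)*(3 + 8) = (2*8)*11 = 16*11 = 176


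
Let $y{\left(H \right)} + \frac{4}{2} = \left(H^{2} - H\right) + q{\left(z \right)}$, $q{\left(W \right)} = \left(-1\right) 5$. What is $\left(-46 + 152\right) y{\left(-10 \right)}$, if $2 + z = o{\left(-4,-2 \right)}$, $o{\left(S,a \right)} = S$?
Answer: $10918$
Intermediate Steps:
$z = -6$ ($z = -2 - 4 = -6$)
$q{\left(W \right)} = -5$
$y{\left(H \right)} = -7 + H^{2} - H$ ($y{\left(H \right)} = -2 - \left(5 + H - H^{2}\right) = -7 + H^{2} - H$)
$\left(-46 + 152\right) y{\left(-10 \right)} = \left(-46 + 152\right) \left(-7 + \left(-10\right)^{2} - -10\right) = 106 \left(-7 + 100 + 10\right) = 106 \cdot 103 = 10918$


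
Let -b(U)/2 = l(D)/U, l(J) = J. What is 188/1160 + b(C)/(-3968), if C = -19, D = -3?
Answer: 886291/5465920 ≈ 0.16215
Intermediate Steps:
b(U) = 6/U (b(U) = -(-6)/U = 6/U)
188/1160 + b(C)/(-3968) = 188/1160 + (6/(-19))/(-3968) = 188*(1/1160) + (6*(-1/19))*(-1/3968) = 47/290 - 6/19*(-1/3968) = 47/290 + 3/37696 = 886291/5465920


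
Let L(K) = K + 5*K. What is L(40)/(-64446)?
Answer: -40/10741 ≈ -0.0037240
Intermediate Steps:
L(K) = 6*K
L(40)/(-64446) = (6*40)/(-64446) = 240*(-1/64446) = -40/10741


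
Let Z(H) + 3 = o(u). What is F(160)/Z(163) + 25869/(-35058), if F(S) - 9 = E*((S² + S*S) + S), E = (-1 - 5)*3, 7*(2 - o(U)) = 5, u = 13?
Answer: 12603912211/23372 ≈ 5.3927e+5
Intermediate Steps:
o(U) = 9/7 (o(U) = 2 - ⅐*5 = 2 - 5/7 = 9/7)
E = -18 (E = -6*3 = -18)
Z(H) = -12/7 (Z(H) = -3 + 9/7 = -12/7)
F(S) = 9 - 36*S² - 18*S (F(S) = 9 - 18*((S² + S*S) + S) = 9 - 18*((S² + S²) + S) = 9 - 18*(2*S² + S) = 9 - 18*(S + 2*S²) = 9 + (-36*S² - 18*S) = 9 - 36*S² - 18*S)
F(160)/Z(163) + 25869/(-35058) = (9 - 36*160² - 18*160)/(-12/7) + 25869/(-35058) = (9 - 36*25600 - 2880)*(-7/12) + 25869*(-1/35058) = (9 - 921600 - 2880)*(-7/12) - 8623/11686 = -924471*(-7/12) - 8623/11686 = 2157099/4 - 8623/11686 = 12603912211/23372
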